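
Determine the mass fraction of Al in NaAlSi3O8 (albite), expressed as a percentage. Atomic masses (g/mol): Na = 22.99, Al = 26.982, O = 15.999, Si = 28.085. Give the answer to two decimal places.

M(NaAlSi3O8) = 262.219 g/mol.
Al contributes 1 × 26.982 = 26.982 g per mole.
26.982/262.219 = 0.1029 → 10.29%.

10.29 wt%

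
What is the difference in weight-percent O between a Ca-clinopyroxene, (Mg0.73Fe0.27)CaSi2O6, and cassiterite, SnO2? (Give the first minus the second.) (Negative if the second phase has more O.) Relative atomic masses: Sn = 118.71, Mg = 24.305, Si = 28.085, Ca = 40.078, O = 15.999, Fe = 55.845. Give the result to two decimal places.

M((Mg0.73Fe0.27)CaSi2O6) = 225.063 g/mol, so wt% O = 95.994/225.063 × 100 = 42.65%.
M(SnO2) = 150.708 g/mol, so wt% O = 31.998/150.708 × 100 = 21.23%.
42.65 − 21.23 = 21.42 pp.

21.42 percentage points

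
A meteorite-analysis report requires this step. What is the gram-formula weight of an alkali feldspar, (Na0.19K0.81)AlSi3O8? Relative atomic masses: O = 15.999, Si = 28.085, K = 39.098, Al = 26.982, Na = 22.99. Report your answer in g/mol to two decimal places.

The formula mass is the sum 0.19×22.99 + 0.81×39.098 + 1×26.982 + 3×28.085 + 8×15.999.

275.27 g/mol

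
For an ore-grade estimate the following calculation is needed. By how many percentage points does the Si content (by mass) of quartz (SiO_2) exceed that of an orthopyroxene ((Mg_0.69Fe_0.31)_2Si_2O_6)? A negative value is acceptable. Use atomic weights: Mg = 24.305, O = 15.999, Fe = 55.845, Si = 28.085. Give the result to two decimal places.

21.25 percentage points

Si in SiO_2: molar mass 60.083 g/mol; 1×28.085 = 28.085 g → 46.74 wt%.
Si in (Mg_0.69Fe_0.31)_2Si_2O_6: molar mass 220.329 g/mol; 2×28.085 = 56.170 g → 25.49 wt%.
Difference = 46.74 − 25.49 = 21.25 percentage points.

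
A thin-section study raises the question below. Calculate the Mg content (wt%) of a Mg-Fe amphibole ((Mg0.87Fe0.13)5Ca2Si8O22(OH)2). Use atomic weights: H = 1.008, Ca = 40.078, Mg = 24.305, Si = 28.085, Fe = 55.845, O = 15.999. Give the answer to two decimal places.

Molar mass of (Mg0.87Fe0.13)5Ca2Si8O22(OH)2: 4.35×24.305 + 0.65×55.845 + 2×40.078 + 8×28.085 + 24×15.999 + 2×1.008 = 832.854 g/mol.
Mass of Mg per formula unit: 4.35 × 24.305 = 105.727 g.
Weight fraction Mg = 105.727 / 832.854 = 0.1269.

12.69 wt%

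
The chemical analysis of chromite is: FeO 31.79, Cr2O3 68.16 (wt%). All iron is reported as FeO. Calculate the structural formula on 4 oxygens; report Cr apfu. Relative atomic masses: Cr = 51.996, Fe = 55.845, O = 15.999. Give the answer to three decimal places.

31.79 wt% FeO ÷ 71.844 g/mol = 0.44249 mol, giving 0.44249 Fe and 0.44249 O.
68.16 wt% Cr2O3 ÷ 151.989 g/mol = 0.44845 mol, giving 0.89690 Cr and 1.34535 O.
Oxygen sums to 1.78784; scaling by 4/1.78784 = 2.23734 puts the formula on 4 O.
Cr: 0.89690 × 2.23734 = 2.007 atoms per formula unit.

2.007 Cr apfu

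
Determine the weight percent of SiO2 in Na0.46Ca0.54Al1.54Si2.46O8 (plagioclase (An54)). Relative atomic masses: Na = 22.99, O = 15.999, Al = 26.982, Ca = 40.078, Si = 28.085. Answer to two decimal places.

54.57 wt%

Formula mass = 270.851 g/mol.
2.46 Si → 2.4600 mol SiO2 per formula unit; M(SiO2) = 60.083, so SiO2 mass = 147.804 g.
147.804/270.851 × 100 = 54.57 wt%.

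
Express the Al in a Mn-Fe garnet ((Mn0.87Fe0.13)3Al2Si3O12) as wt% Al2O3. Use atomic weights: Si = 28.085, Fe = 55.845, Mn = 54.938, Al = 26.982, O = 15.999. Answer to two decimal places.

20.58 wt%

Molar mass of (Mn0.87Fe0.13)3Al2Si3O12 = 2.61·54.938 + 0.39·55.845 + 2·26.982 + 3·28.085 + 12·15.999 = 495.375 g/mol.
Each formula unit contains 2 Al, equivalent to 2/2 = 1.0000 mol Al2O3.
M(Al2O3) = 2×26.982 + 3×15.999 = 101.961 g/mol.
Mass of Al2O3 per formula unit = 1.0000 × 101.961 = 101.961 g.
Al2O3 wt% = 101.961 / 495.375 × 100 = 20.58%.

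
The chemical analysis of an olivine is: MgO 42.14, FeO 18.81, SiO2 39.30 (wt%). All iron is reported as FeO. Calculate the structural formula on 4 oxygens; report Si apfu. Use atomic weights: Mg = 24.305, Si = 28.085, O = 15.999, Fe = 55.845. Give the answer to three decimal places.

MgO (M=40.304): mol = 1.04555; Mg = 1.04555, O = 1.04555.
FeO (M=71.844): mol = 0.26182; Fe = 0.26182, O = 0.26182.
SiO2 (M=60.083): mol = 0.65410; Si = 0.65410, O = 1.30820.
ΣO = 2.61557; factor = 4/ΣO = 1.52930.
Si apfu = 0.65410 × 1.52930 = 1.000.

1.000 Si apfu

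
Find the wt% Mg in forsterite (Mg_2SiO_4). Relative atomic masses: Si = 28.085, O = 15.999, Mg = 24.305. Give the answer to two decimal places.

Molar mass of Mg_2SiO_4: 2×24.305 + 1×28.085 + 4×15.999 = 140.691 g/mol.
Mass of Mg per formula unit: 2 × 24.305 = 48.610 g.
Weight fraction Mg = 48.610 / 140.691 = 0.3455.

34.55 wt%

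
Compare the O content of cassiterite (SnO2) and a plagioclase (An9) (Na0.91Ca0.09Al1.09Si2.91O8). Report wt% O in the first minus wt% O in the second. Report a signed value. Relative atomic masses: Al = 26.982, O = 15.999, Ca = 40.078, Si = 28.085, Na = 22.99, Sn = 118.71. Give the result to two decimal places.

O in SnO2: molar mass 150.708 g/mol; 2×15.999 = 31.998 g → 21.23 wt%.
O in Na0.91Ca0.09Al1.09Si2.91O8: molar mass 263.658 g/mol; 8×15.999 = 127.992 g → 48.54 wt%.
Difference = 21.23 − 48.54 = -27.31 percentage points.

-27.31 percentage points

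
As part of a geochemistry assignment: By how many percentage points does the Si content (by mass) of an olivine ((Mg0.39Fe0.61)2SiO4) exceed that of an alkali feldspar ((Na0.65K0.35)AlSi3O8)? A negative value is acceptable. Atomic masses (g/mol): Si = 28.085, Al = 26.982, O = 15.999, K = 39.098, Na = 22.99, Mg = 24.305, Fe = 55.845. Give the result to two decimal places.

-15.78 percentage points

Si in (Mg0.39Fe0.61)2SiO4: molar mass 179.170 g/mol; 1×28.085 = 28.085 g → 15.68 wt%.
Si in (Na0.65K0.35)AlSi3O8: molar mass 267.857 g/mol; 3×28.085 = 84.255 g → 31.46 wt%.
Difference = 15.68 − 31.46 = -15.78 percentage points.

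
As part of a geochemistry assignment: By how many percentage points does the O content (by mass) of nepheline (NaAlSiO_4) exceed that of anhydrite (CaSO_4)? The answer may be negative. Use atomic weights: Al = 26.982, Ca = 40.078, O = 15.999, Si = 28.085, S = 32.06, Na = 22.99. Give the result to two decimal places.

First mineral: 63.996 g O in 142.053 g formula = 45.05 wt% O.
Second mineral: 63.996 g O in 136.134 g formula = 47.01 wt% O.
45.05% − 47.01% gives a difference of -1.96 percentage points.

-1.96 percentage points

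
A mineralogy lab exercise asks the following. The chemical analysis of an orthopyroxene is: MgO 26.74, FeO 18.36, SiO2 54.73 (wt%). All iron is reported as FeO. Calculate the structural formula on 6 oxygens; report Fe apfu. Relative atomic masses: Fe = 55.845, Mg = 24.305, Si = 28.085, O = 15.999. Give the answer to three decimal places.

0.559 Fe apfu

MgO (M=40.304): mol = 0.66346; Mg = 0.66346, O = 0.66346.
FeO (M=71.844): mol = 0.25555; Fe = 0.25555, O = 0.25555.
SiO2 (M=60.083): mol = 0.91091; Si = 0.91091, O = 1.82182.
ΣO = 2.74083; factor = 6/ΣO = 2.18912.
Fe apfu = 0.25555 × 2.18912 = 0.559.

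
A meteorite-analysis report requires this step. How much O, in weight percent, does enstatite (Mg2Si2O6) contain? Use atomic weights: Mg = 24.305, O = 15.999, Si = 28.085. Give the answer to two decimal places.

M(Mg2Si2O6) = 200.774 g/mol.
O contributes 6 × 15.999 = 95.994 g per mole.
95.994/200.774 = 0.4781 → 47.81%.

47.81 weight percent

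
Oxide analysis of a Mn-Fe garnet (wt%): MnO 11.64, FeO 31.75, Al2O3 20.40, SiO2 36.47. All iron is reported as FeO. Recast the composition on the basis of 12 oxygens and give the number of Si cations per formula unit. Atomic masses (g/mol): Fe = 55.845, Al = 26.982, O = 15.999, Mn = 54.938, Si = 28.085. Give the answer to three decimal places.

3.010 Si apfu

11.64 wt% MnO ÷ 70.937 g/mol = 0.16409 mol, giving 0.16409 Mn and 0.16409 O.
31.75 wt% FeO ÷ 71.844 g/mol = 0.44193 mol, giving 0.44193 Fe and 0.44193 O.
20.40 wt% Al2O3 ÷ 101.961 g/mol = 0.20008 mol, giving 0.40016 Al and 0.60024 O.
36.47 wt% SiO2 ÷ 60.083 g/mol = 0.60699 mol, giving 0.60699 Si and 1.21398 O.
Oxygen sums to 2.42024; scaling by 12/2.42024 = 4.95819 puts the formula on 12 O.
Si: 0.60699 × 4.95819 = 3.010 atoms per formula unit.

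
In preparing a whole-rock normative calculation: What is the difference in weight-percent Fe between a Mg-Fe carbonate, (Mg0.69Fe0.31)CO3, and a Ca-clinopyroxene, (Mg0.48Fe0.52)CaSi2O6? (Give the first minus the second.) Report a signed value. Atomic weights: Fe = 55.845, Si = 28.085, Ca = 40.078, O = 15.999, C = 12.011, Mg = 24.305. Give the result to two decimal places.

5.93 percentage points

M((Mg0.69Fe0.31)CO3) = 94.090 g/mol, so wt% Fe = 17.312/94.090 × 100 = 18.40%.
M((Mg0.48Fe0.52)CaSi2O6) = 232.948 g/mol, so wt% Fe = 29.039/232.948 × 100 = 12.47%.
18.40 − 12.47 = 5.93 pp.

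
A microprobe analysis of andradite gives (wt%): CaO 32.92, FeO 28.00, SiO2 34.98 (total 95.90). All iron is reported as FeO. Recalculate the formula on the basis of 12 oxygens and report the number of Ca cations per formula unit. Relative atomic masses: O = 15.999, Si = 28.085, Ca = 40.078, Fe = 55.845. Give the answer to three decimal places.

CaO (M=56.077): mol = 0.58705; Ca = 0.58705, O = 0.58705.
FeO (M=71.844): mol = 0.38973; Fe = 0.38973, O = 0.38973.
SiO2 (M=60.083): mol = 0.58219; Si = 0.58219, O = 1.16438.
ΣO = 2.14116; factor = 12/ΣO = 5.60444.
Ca apfu = 0.58705 × 5.60444 = 3.290.

3.290 Ca apfu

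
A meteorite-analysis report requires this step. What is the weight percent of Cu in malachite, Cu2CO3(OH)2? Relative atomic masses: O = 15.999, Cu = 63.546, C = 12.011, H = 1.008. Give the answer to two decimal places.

Molar mass of Cu2CO3(OH)2: 2×63.546 + 1×12.011 + 5×15.999 + 2×1.008 = 221.114 g/mol.
Mass of Cu per formula unit: 2 × 63.546 = 127.092 g.
Weight fraction Cu = 127.092 / 221.114 = 0.5748.

57.48 mass %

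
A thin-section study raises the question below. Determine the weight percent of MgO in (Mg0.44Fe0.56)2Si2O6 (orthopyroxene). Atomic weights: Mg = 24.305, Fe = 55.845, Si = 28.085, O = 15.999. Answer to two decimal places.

15.02 wt%

Formula mass = 236.099 g/mol.
0.88 Mg → 0.8800 mol MgO per formula unit; M(MgO) = 40.304, so MgO mass = 35.468 g.
35.468/236.099 × 100 = 15.02 wt%.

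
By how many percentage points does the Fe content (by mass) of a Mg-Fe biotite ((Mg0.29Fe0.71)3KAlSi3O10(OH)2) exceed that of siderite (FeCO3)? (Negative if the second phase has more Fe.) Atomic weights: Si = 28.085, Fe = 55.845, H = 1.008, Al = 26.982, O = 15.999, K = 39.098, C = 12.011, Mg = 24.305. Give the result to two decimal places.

-23.65 percentage points

Fe in (Mg0.29Fe0.71)3KAlSi3O10(OH)2: molar mass 484.434 g/mol; 2.13×55.845 = 118.950 g → 24.55 wt%.
Fe in FeCO3: molar mass 115.853 g/mol; 1×55.845 = 55.845 g → 48.20 wt%.
Difference = 24.55 − 48.20 = -23.65 percentage points.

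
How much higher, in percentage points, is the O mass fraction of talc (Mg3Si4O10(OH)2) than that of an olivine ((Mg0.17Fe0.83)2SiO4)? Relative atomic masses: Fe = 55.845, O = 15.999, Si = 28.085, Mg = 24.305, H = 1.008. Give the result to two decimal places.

O in Mg3Si4O10(OH)2: molar mass 379.259 g/mol; 12×15.999 = 191.988 g → 50.62 wt%.
O in (Mg0.17Fe0.83)2SiO4: molar mass 193.047 g/mol; 4×15.999 = 63.996 g → 33.15 wt%.
Difference = 50.62 − 33.15 = 17.47 percentage points.

17.47 percentage points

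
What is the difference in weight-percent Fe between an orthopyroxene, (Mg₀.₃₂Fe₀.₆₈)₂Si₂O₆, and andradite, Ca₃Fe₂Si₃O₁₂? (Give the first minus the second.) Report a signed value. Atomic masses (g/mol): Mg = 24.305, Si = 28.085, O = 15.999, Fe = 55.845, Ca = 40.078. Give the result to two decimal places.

9.19 percentage points

M((Mg₀.₃₂Fe₀.₆₈)₂Si₂O₆) = 243.668 g/mol, so wt% Fe = 75.949/243.668 × 100 = 31.17%.
M(Ca₃Fe₂Si₃O₁₂) = 508.167 g/mol, so wt% Fe = 111.690/508.167 × 100 = 21.98%.
31.17 − 21.98 = 9.19 pp.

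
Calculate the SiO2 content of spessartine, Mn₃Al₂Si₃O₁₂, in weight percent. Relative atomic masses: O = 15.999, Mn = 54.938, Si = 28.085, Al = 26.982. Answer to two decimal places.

Formula mass = 495.021 g/mol.
3 Si → 3.0000 mol SiO2 per formula unit; M(SiO2) = 60.083, so SiO2 mass = 180.249 g.
180.249/495.021 × 100 = 36.41 wt%.

36.41 wt%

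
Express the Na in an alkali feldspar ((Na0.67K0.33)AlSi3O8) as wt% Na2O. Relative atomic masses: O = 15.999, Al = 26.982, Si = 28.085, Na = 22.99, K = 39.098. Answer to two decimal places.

7.76 wt%

Formula mass = 267.535 g/mol.
0.67 Na → 0.3350 mol Na2O per formula unit; M(Na2O) = 61.979, so Na2O mass = 20.763 g.
20.763/267.535 × 100 = 7.76 wt%.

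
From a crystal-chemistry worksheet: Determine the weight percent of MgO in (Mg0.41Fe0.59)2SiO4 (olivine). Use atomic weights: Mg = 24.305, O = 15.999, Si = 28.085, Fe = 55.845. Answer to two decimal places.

M((Mg0.41Fe0.59)2SiO4) = 177.908 g/mol; M(MgO) = 40.304 g/mol.
Moles MgO per formula unit = 0.82 Mg ÷ 1 = 0.8200.
MgO fraction = (0.8200 × 40.304) / 177.908 = 33.049/177.908 = 0.1858.

18.58 wt%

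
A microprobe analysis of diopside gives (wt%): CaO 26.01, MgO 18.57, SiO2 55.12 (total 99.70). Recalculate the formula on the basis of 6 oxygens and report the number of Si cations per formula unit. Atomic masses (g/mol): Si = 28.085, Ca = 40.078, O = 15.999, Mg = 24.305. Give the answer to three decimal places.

CaO (M=56.077): mol = 0.46383; Ca = 0.46383, O = 0.46383.
MgO (M=40.304): mol = 0.46075; Mg = 0.46075, O = 0.46075.
SiO2 (M=60.083): mol = 0.91740; Si = 0.91740, O = 1.83480.
ΣO = 2.75938; factor = 6/ΣO = 2.17440.
Si apfu = 0.91740 × 2.17440 = 1.995.

1.995 Si apfu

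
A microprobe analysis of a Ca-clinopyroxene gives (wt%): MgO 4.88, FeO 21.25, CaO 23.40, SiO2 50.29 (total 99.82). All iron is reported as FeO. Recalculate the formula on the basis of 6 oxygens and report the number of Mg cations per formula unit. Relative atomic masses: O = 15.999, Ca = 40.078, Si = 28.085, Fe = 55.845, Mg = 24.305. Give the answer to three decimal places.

0.290 Mg apfu

MgO (M=40.304): mol = 0.12108; Mg = 0.12108, O = 0.12108.
FeO (M=71.844): mol = 0.29578; Fe = 0.29578, O = 0.29578.
CaO (M=56.077): mol = 0.41728; Ca = 0.41728, O = 0.41728.
SiO2 (M=60.083): mol = 0.83701; Si = 0.83701, O = 1.67402.
ΣO = 2.50816; factor = 6/ΣO = 2.39219.
Mg apfu = 0.12108 × 2.39219 = 0.290.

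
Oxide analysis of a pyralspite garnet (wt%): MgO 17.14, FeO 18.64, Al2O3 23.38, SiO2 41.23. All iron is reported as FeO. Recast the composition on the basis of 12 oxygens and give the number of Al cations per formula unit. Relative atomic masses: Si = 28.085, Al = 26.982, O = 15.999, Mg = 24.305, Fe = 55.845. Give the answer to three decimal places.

MgO: 17.14/40.304 = 0.42527 mol → 0.42527 mol Mg, 0.42527 mol O.
FeO: 18.64/71.844 = 0.25945 mol → 0.25945 mol Fe, 0.25945 mol O.
Al2O3: 23.38/101.961 = 0.22930 mol → 0.45860 mol Al, 0.68790 mol O.
SiO2: 41.23/60.083 = 0.68622 mol → 0.68622 mol Si, 1.37244 mol O.
Total oxygen = 2.74506 mol. Normalization factor = 12/2.74506 = 4.37149.
Al per 12 O = 0.45860 × 4.37149 = 2.005.

2.005 Al apfu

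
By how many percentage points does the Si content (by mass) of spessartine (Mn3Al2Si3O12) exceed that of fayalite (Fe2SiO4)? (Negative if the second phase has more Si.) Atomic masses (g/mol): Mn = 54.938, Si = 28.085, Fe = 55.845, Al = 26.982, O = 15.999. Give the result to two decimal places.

3.24 percentage points

M(Mn3Al2Si3O12) = 495.021 g/mol, so wt% Si = 84.255/495.021 × 100 = 17.02%.
M(Fe2SiO4) = 203.771 g/mol, so wt% Si = 28.085/203.771 × 100 = 13.78%.
17.02 − 13.78 = 3.24 pp.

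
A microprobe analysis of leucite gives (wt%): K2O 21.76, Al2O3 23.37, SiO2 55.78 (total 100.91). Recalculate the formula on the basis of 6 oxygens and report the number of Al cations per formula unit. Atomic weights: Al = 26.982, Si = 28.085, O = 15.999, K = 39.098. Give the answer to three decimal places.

0.991 Al apfu

21.76 wt% K2O ÷ 94.195 g/mol = 0.23101 mol, giving 0.46202 K and 0.23101 O.
23.37 wt% Al2O3 ÷ 101.961 g/mol = 0.22921 mol, giving 0.45842 Al and 0.68763 O.
55.78 wt% SiO2 ÷ 60.083 g/mol = 0.92838 mol, giving 0.92838 Si and 1.85676 O.
Oxygen sums to 2.77540; scaling by 6/2.77540 = 2.16185 puts the formula on 6 O.
Al: 0.45842 × 2.16185 = 0.991 atoms per formula unit.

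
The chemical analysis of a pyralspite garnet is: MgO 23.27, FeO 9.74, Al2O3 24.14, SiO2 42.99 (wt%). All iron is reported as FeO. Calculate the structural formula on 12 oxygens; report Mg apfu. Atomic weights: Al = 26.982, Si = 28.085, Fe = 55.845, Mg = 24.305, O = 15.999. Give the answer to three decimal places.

MgO (M=40.304): mol = 0.57736; Mg = 0.57736, O = 0.57736.
FeO (M=71.844): mol = 0.13557; Fe = 0.13557, O = 0.13557.
Al2O3 (M=101.961): mol = 0.23676; Al = 0.47352, O = 0.71028.
SiO2 (M=60.083): mol = 0.71551; Si = 0.71551, O = 1.43102.
ΣO = 2.85423; factor = 12/ΣO = 4.20429.
Mg apfu = 0.57736 × 4.20429 = 2.427.

2.427 Mg apfu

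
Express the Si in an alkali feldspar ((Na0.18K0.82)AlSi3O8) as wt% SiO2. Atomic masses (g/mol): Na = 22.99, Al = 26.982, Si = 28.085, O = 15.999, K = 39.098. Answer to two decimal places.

Molar mass of (Na0.18K0.82)AlSi3O8 = 0.18×22.99 + 0.82×39.098 + 1×26.982 + 3×28.085 + 8×15.999 = 275.428 g/mol.
Each formula unit contains 3 Si, equivalent to 3/1 = 3.0000 mol SiO2.
M(SiO2) = 1×28.085 + 2×15.999 = 60.083 g/mol.
Mass of SiO2 per formula unit = 3.0000 × 60.083 = 180.249 g.
SiO2 wt% = 180.249 / 275.428 × 100 = 65.44%.

65.44 wt%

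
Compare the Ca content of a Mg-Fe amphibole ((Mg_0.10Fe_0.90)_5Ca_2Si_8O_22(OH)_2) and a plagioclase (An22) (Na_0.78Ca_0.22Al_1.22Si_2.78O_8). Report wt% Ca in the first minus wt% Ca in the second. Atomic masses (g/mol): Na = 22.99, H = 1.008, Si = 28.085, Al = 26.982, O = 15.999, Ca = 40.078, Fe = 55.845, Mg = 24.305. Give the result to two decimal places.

Ca in (Mg_0.10Fe_0.90)_5Ca_2Si_8O_22(OH)_2: molar mass 954.283 g/mol; 2×40.078 = 80.156 g → 8.40 wt%.
Ca in Na_0.78Ca_0.22Al_1.22Si_2.78O_8: molar mass 265.736 g/mol; 0.22×40.078 = 8.817 g → 3.32 wt%.
Difference = 8.40 − 3.32 = 5.08 percentage points.

5.08 percentage points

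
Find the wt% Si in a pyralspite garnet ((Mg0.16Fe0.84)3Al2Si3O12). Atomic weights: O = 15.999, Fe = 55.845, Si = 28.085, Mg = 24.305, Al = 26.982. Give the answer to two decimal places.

17.46 mass %

Molar mass of (Mg0.16Fe0.84)3Al2Si3O12: 0.48·24.305 + 2.52·55.845 + 2·26.982 + 3·28.085 + 12·15.999 = 482.603 g/mol.
Mass of Si per formula unit: 3 × 28.085 = 84.255 g.
Weight fraction Si = 84.255 / 482.603 = 0.1746.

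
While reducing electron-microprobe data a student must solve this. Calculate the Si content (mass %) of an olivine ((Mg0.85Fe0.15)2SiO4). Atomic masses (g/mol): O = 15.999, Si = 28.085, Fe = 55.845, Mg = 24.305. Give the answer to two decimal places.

Formula mass = 1.70×24.305 + 0.30×55.845 + 1×28.085 + 4×15.999 = 150.153 g/mol, of which 28.085 g is Si.
So Si makes up 28.085/150.153 = 0.1870 of the mass, i.e. 18.70%.

18.70 mass %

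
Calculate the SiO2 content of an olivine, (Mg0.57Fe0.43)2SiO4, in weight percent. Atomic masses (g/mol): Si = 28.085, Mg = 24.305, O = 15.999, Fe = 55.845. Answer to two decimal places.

35.80 wt%

Formula mass = 167.815 g/mol.
1 Si → 1.0000 mol SiO2 per formula unit; M(SiO2) = 60.083, so SiO2 mass = 60.083 g.
60.083/167.815 × 100 = 35.80 wt%.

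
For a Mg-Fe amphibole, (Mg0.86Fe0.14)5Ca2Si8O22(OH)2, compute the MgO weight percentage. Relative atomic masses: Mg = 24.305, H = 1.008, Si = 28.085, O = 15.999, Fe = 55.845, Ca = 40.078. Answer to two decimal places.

20.77 wt%

Molar mass of (Mg0.86Fe0.14)5Ca2Si8O22(OH)2 = 4.30*24.305 + 0.70*55.845 + 2*40.078 + 8*28.085 + 24*15.999 + 2*1.008 = 834.431 g/mol.
Each formula unit contains 4.30 Mg, equivalent to 4.30/1 = 4.3000 mol MgO.
M(MgO) = 1×24.305 + 1×15.999 = 40.304 g/mol.
Mass of MgO per formula unit = 4.3000 × 40.304 = 173.307 g.
MgO wt% = 173.307 / 834.431 × 100 = 20.77%.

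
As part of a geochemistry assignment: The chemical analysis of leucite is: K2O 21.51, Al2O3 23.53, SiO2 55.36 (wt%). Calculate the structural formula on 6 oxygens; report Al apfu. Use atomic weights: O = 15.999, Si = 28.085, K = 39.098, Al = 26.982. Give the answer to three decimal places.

1.002 Al apfu

K2O (M=94.195): mol = 0.22836; K = 0.45672, O = 0.22836.
Al2O3 (M=101.961): mol = 0.23077; Al = 0.46154, O = 0.69231.
SiO2 (M=60.083): mol = 0.92139; Si = 0.92139, O = 1.84278.
ΣO = 2.76345; factor = 6/ΣO = 2.17120.
Al apfu = 0.46154 × 2.17120 = 1.002.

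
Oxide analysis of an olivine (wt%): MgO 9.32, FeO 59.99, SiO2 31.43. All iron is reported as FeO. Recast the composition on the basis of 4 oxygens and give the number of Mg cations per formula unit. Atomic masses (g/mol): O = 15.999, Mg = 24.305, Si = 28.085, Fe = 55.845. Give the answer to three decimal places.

0.438 Mg apfu

MgO: 9.32/40.304 = 0.23124 mol → 0.23124 mol Mg, 0.23124 mol O.
FeO: 59.99/71.844 = 0.83500 mol → 0.83500 mol Fe, 0.83500 mol O.
SiO2: 31.43/60.083 = 0.52311 mol → 0.52311 mol Si, 1.04622 mol O.
Total oxygen = 2.11246 mol. Normalization factor = 4/2.11246 = 1.89353.
Mg per 4 O = 0.23124 × 1.89353 = 0.438.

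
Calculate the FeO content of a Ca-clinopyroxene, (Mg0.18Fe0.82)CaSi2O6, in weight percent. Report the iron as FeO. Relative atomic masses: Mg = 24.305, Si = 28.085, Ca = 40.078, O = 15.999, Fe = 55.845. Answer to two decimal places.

Formula mass = 242.410 g/mol.
0.82 Fe → 0.8200 mol FeO per formula unit; M(FeO) = 71.844, so FeO mass = 58.912 g.
58.912/242.410 × 100 = 24.30 wt%.

24.30 wt%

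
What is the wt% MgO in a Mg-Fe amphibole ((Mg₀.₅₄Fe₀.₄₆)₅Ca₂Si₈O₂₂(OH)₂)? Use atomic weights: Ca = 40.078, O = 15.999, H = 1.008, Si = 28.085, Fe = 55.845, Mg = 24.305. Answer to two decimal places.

Molar mass of (Mg₀.₅₄Fe₀.₄₆)₅Ca₂Si₈O₂₂(OH)₂ = 2.70×24.305 + 2.30×55.845 + 2×40.078 + 8×28.085 + 24×15.999 + 2×1.008 = 884.895 g/mol.
Each formula unit contains 2.70 Mg, equivalent to 2.70/1 = 2.7000 mol MgO.
M(MgO) = 1×24.305 + 1×15.999 = 40.304 g/mol.
Mass of MgO per formula unit = 2.7000 × 40.304 = 108.821 g.
MgO wt% = 108.821 / 884.895 × 100 = 12.30%.

12.30 wt%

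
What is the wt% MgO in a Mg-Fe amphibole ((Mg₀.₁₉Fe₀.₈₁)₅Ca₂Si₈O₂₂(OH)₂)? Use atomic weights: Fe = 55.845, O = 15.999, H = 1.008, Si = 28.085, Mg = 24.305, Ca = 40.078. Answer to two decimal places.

Formula mass = 940.090 g/mol.
0.95 Mg → 0.9500 mol MgO per formula unit; M(MgO) = 40.304, so MgO mass = 38.289 g.
38.289/940.090 × 100 = 4.07 wt%.

4.07 wt%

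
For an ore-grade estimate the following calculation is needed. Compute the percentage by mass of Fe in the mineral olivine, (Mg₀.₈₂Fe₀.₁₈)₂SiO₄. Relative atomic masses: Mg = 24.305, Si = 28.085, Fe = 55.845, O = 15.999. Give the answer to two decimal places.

Molar mass of (Mg₀.₈₂Fe₀.₁₈)₂SiO₄: 1.64*24.305 + 0.36*55.845 + 1*28.085 + 4*15.999 = 152.045 g/mol.
Mass of Fe per formula unit: 0.36 × 55.845 = 20.104 g.
Weight fraction Fe = 20.104 / 152.045 = 0.1322.

13.22 wt%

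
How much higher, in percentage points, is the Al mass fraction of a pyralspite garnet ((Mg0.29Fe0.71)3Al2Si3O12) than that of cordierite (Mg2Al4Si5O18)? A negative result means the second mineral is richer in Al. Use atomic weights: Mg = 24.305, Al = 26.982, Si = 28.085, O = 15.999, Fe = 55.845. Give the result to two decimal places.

-6.98 percentage points

Al in (Mg0.29Fe0.71)3Al2Si3O12: molar mass 470.302 g/mol; 2×26.982 = 53.964 g → 11.47 wt%.
Al in Mg2Al4Si5O18: molar mass 584.945 g/mol; 4×26.982 = 107.928 g → 18.45 wt%.
Difference = 11.47 − 18.45 = -6.98 percentage points.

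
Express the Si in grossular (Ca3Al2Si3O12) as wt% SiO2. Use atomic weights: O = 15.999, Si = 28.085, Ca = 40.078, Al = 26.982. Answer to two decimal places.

Molar mass of Ca3Al2Si3O12 = 3·40.078 + 2·26.982 + 3·28.085 + 12·15.999 = 450.441 g/mol.
Each formula unit contains 3 Si, equivalent to 3/1 = 3.0000 mol SiO2.
M(SiO2) = 1×28.085 + 2×15.999 = 60.083 g/mol.
Mass of SiO2 per formula unit = 3.0000 × 60.083 = 180.249 g.
SiO2 wt% = 180.249 / 450.441 × 100 = 40.02%.

40.02 wt%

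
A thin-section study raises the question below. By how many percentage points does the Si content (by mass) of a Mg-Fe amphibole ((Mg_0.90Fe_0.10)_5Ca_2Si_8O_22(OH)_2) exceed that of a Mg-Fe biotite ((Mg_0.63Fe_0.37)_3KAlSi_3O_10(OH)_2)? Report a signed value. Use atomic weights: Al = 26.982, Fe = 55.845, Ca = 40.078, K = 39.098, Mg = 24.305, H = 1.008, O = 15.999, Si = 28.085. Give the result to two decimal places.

8.50 percentage points

M((Mg_0.90Fe_0.10)_5Ca_2Si_8O_22(OH)_2) = 828.123 g/mol, so wt% Si = 224.680/828.123 × 100 = 27.13%.
M((Mg_0.63Fe_0.37)_3KAlSi_3O_10(OH)_2) = 452.263 g/mol, so wt% Si = 84.255/452.263 × 100 = 18.63%.
27.13 − 18.63 = 8.50 pp.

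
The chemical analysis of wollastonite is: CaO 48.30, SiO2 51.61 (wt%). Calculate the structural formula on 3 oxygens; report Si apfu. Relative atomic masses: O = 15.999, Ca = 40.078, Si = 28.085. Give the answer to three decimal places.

0.999 Si apfu

CaO (M=56.077): mol = 0.86132; Ca = 0.86132, O = 0.86132.
SiO2 (M=60.083): mol = 0.85898; Si = 0.85898, O = 1.71796.
ΣO = 2.57928; factor = 3/ΣO = 1.16312.
Si apfu = 0.85898 × 1.16312 = 0.999.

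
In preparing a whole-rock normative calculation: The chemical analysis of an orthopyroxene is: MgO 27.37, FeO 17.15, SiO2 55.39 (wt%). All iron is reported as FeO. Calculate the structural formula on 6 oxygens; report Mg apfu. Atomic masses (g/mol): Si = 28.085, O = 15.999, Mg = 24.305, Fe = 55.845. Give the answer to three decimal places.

1.475 Mg apfu

MgO: 27.37/40.304 = 0.67909 mol → 0.67909 mol Mg, 0.67909 mol O.
FeO: 17.15/71.844 = 0.23871 mol → 0.23871 mol Fe, 0.23871 mol O.
SiO2: 55.39/60.083 = 0.92189 mol → 0.92189 mol Si, 1.84378 mol O.
Total oxygen = 2.76158 mol. Normalization factor = 6/2.76158 = 2.17267.
Mg per 6 O = 0.67909 × 2.17267 = 1.475.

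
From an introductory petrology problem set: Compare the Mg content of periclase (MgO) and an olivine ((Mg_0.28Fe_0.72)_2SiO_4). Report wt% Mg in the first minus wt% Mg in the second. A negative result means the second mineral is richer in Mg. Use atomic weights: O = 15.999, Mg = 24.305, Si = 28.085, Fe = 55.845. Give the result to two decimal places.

Mg in MgO: molar mass 40.304 g/mol; 1×24.305 = 24.305 g → 60.30 wt%.
Mg in (Mg_0.28Fe_0.72)_2SiO_4: molar mass 186.109 g/mol; 0.56×24.305 = 13.611 g → 7.31 wt%.
Difference = 60.30 − 7.31 = 52.99 percentage points.

52.99 percentage points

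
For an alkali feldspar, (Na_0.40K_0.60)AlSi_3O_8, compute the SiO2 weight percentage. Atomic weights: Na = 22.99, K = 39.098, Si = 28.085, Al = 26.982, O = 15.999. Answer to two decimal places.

66.30 wt%

Molar mass of (Na_0.40K_0.60)AlSi_3O_8 = 0.40·22.99 + 0.60·39.098 + 1·26.982 + 3·28.085 + 8·15.999 = 271.884 g/mol.
Each formula unit contains 3 Si, equivalent to 3/1 = 3.0000 mol SiO2.
M(SiO2) = 1×28.085 + 2×15.999 = 60.083 g/mol.
Mass of SiO2 per formula unit = 3.0000 × 60.083 = 180.249 g.
SiO2 wt% = 180.249 / 271.884 × 100 = 66.30%.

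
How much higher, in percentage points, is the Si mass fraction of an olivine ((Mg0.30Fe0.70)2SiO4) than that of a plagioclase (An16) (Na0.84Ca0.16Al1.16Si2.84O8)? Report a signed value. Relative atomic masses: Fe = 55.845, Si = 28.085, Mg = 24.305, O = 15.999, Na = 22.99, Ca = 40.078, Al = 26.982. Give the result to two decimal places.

-14.93 percentage points

Si in (Mg0.30Fe0.70)2SiO4: molar mass 184.847 g/mol; 1×28.085 = 28.085 g → 15.19 wt%.
Si in Na0.84Ca0.16Al1.16Si2.84O8: molar mass 264.777 g/mol; 2.84×28.085 = 79.761 g → 30.12 wt%.
Difference = 15.19 − 30.12 = -14.93 percentage points.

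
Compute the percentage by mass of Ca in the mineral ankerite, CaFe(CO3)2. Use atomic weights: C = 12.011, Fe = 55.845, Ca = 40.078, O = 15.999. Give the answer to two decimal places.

18.56 weight percent

Molar mass of CaFe(CO3)2: 1·40.078 + 1·55.845 + 2·12.011 + 6·15.999 = 215.939 g/mol.
Mass of Ca per formula unit: 1 × 40.078 = 40.078 g.
Weight fraction Ca = 40.078 / 215.939 = 0.1856.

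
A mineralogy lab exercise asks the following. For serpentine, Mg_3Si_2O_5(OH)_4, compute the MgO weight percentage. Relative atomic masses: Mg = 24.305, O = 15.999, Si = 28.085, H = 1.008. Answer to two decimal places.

43.63 wt%

Formula mass = 277.108 g/mol.
3 Mg → 3.0000 mol MgO per formula unit; M(MgO) = 40.304, so MgO mass = 120.912 g.
120.912/277.108 × 100 = 43.63 wt%.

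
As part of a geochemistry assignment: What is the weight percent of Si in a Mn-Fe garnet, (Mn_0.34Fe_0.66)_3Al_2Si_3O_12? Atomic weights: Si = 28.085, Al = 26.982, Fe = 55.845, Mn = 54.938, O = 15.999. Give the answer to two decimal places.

Molar mass of (Mn_0.34Fe_0.66)_3Al_2Si_3O_12: 1.02·54.938 + 1.98·55.845 + 2·26.982 + 3·28.085 + 12·15.999 = 496.817 g/mol.
Mass of Si per formula unit: 3 × 28.085 = 84.255 g.
Weight fraction Si = 84.255 / 496.817 = 0.1696.

16.96 wt%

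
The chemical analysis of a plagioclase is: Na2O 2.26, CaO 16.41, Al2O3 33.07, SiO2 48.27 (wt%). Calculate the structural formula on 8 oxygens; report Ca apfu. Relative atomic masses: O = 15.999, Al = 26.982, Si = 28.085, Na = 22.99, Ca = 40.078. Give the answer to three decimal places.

0.805 Ca apfu

Na2O: 2.26/61.979 = 0.03646 mol → 0.07292 mol Na, 0.03646 mol O.
CaO: 16.41/56.077 = 0.29263 mol → 0.29263 mol Ca, 0.29263 mol O.
Al2O3: 33.07/101.961 = 0.32434 mol → 0.64868 mol Al, 0.97302 mol O.
SiO2: 48.27/60.083 = 0.80339 mol → 0.80339 mol Si, 1.60678 mol O.
Total oxygen = 2.90889 mol. Normalization factor = 8/2.90889 = 2.75019.
Ca per 8 O = 0.29263 × 2.75019 = 0.805.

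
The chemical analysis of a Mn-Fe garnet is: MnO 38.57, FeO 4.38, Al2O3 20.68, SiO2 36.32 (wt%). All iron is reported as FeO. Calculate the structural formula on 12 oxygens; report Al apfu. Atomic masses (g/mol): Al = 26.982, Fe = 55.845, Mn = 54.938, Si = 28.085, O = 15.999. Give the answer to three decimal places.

MnO: 38.57/70.937 = 0.54372 mol → 0.54372 mol Mn, 0.54372 mol O.
FeO: 4.38/71.844 = 0.06097 mol → 0.06097 mol Fe, 0.06097 mol O.
Al2O3: 20.68/101.961 = 0.20282 mol → 0.40564 mol Al, 0.60846 mol O.
SiO2: 36.32/60.083 = 0.60450 mol → 0.60450 mol Si, 1.20900 mol O.
Total oxygen = 2.42215 mol. Normalization factor = 12/2.42215 = 4.95428.
Al per 12 O = 0.40564 × 4.95428 = 2.010.

2.010 Al apfu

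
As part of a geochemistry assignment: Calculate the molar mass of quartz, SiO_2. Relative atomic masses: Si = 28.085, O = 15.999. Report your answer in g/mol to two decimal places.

60.08 g/mol

Si: 1 × 28.085 = 28.0850
O: 2 × 15.999 = 31.9980
Summing the contributions gives the formula mass.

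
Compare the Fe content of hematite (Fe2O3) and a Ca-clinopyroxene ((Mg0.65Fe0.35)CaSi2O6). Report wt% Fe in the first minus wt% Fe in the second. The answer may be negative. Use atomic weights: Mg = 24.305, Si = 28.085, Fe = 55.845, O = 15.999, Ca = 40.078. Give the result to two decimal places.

61.35 percentage points

M(Fe2O3) = 159.687 g/mol, so wt% Fe = 111.690/159.687 × 100 = 69.94%.
M((Mg0.65Fe0.35)CaSi2O6) = 227.586 g/mol, so wt% Fe = 19.546/227.586 × 100 = 8.59%.
69.94 − 8.59 = 61.35 pp.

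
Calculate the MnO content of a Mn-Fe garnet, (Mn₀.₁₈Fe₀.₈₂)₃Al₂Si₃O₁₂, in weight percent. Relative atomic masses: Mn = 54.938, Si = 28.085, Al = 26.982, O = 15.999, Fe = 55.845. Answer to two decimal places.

M((Mn₀.₁₈Fe₀.₈₂)₃Al₂Si₃O₁₂) = 497.252 g/mol; M(MnO) = 70.937 g/mol.
Moles MnO per formula unit = 0.54 Mn ÷ 1 = 0.5400.
MnO fraction = (0.5400 × 70.937) / 497.252 = 38.306/497.252 = 0.0770.

7.70 wt%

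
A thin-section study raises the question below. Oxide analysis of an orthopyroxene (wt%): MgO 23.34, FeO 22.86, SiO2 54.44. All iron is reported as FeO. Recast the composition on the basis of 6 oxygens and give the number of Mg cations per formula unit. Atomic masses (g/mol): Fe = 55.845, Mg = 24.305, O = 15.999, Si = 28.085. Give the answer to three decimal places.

MgO (M=40.304): mol = 0.57910; Mg = 0.57910, O = 0.57910.
FeO (M=71.844): mol = 0.31819; Fe = 0.31819, O = 0.31819.
SiO2 (M=60.083): mol = 0.90608; Si = 0.90608, O = 1.81216.
ΣO = 2.70945; factor = 6/ΣO = 2.21447.
Mg apfu = 0.57910 × 2.21447 = 1.282.

1.282 Mg apfu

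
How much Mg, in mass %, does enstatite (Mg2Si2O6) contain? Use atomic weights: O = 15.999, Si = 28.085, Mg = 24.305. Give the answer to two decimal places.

24.21 mass %

Formula mass = 2×24.305 + 2×28.085 + 6×15.999 = 200.774 g/mol, of which 48.610 g is Mg.
So Mg makes up 48.610/200.774 = 0.2421 of the mass, i.e. 24.21%.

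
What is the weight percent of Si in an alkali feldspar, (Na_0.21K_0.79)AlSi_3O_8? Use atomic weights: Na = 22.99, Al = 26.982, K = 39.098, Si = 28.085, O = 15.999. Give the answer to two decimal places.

M((Na_0.21K_0.79)AlSi_3O_8) = 274.944 g/mol.
Si contributes 3 × 28.085 = 84.255 g per mole.
84.255/274.944 = 0.3064 → 30.64%.

30.64 wt%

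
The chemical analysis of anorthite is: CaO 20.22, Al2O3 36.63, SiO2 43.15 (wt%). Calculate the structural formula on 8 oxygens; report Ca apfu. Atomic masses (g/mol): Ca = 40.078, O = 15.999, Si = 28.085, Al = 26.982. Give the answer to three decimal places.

1.003 Ca apfu

CaO (M=56.077): mol = 0.36058; Ca = 0.36058, O = 0.36058.
Al2O3 (M=101.961): mol = 0.35926; Al = 0.71852, O = 1.07778.
SiO2 (M=60.083): mol = 0.71817; Si = 0.71817, O = 1.43634.
ΣO = 2.87470; factor = 8/ΣO = 2.78290.
Ca apfu = 0.36058 × 2.78290 = 1.003.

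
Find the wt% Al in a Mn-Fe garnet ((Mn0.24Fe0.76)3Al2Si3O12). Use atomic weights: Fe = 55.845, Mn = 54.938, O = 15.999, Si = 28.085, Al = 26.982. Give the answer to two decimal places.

Formula mass = 0.72*54.938 + 2.28*55.845 + 2*26.982 + 3*28.085 + 12*15.999 = 497.089 g/mol, of which 53.964 g is Al.
So Al makes up 53.964/497.089 = 0.1086 of the mass, i.e. 10.86%.

10.86 mass %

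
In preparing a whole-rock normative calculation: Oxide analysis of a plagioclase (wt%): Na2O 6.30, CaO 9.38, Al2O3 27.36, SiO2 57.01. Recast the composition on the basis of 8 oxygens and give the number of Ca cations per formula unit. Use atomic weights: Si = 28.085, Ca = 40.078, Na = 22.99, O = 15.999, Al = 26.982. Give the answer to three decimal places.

0.450 Ca apfu

6.30 wt% Na2O ÷ 61.979 g/mol = 0.10165 mol, giving 0.20330 Na and 0.10165 O.
9.38 wt% CaO ÷ 56.077 g/mol = 0.16727 mol, giving 0.16727 Ca and 0.16727 O.
27.36 wt% Al2O3 ÷ 101.961 g/mol = 0.26834 mol, giving 0.53668 Al and 0.80502 O.
57.01 wt% SiO2 ÷ 60.083 g/mol = 0.94885 mol, giving 0.94885 Si and 1.89770 O.
Oxygen sums to 2.97164; scaling by 8/2.97164 = 2.69212 puts the formula on 8 O.
Ca: 0.16727 × 2.69212 = 0.450 atoms per formula unit.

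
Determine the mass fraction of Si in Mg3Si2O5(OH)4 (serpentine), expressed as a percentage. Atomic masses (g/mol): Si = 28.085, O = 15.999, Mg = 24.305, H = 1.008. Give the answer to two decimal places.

Molar mass of Mg3Si2O5(OH)4: 3·24.305 + 2·28.085 + 9·15.999 + 4·1.008 = 277.108 g/mol.
Mass of Si per formula unit: 2 × 28.085 = 56.170 g.
Weight fraction Si = 56.170 / 277.108 = 0.2027.

20.27 mass %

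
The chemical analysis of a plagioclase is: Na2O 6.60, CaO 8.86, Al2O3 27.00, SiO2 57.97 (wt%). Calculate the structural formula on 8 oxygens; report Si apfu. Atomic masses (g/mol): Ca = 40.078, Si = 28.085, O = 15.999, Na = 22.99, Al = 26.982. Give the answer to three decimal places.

6.60 wt% Na2O ÷ 61.979 g/mol = 0.10649 mol, giving 0.21298 Na and 0.10649 O.
8.86 wt% CaO ÷ 56.077 g/mol = 0.15800 mol, giving 0.15800 Ca and 0.15800 O.
27.00 wt% Al2O3 ÷ 101.961 g/mol = 0.26481 mol, giving 0.52962 Al and 0.79443 O.
57.97 wt% SiO2 ÷ 60.083 g/mol = 0.96483 mol, giving 0.96483 Si and 1.92966 O.
Oxygen sums to 2.98858; scaling by 8/2.98858 = 2.67686 puts the formula on 8 O.
Si: 0.96483 × 2.67686 = 2.583 atoms per formula unit.

2.583 Si apfu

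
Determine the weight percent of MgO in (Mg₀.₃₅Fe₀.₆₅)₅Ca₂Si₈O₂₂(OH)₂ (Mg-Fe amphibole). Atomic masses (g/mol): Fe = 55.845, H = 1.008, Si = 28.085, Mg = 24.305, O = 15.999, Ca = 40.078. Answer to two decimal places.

Molar mass of (Mg₀.₃₅Fe₀.₆₅)₅Ca₂Si₈O₂₂(OH)₂ = 1.75·24.305 + 3.25·55.845 + 2·40.078 + 8·28.085 + 24·15.999 + 2·1.008 = 914.858 g/mol.
Each formula unit contains 1.75 Mg, equivalent to 1.75/1 = 1.7500 mol MgO.
M(MgO) = 1×24.305 + 1×15.999 = 40.304 g/mol.
Mass of MgO per formula unit = 1.7500 × 40.304 = 70.532 g.
MgO wt% = 70.532 / 914.858 × 100 = 7.71%.

7.71 wt%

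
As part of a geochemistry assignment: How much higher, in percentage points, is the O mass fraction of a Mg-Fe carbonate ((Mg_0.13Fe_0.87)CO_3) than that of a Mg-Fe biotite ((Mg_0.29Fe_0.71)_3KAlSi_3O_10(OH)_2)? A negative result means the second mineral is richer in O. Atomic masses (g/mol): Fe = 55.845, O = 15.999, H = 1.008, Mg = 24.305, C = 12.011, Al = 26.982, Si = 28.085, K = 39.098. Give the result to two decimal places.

First mineral: 47.997 g O in 111.753 g formula = 42.95 wt% O.
Second mineral: 191.988 g O in 484.434 g formula = 39.63 wt% O.
42.95% − 39.63% gives a difference of 3.32 percentage points.

3.32 percentage points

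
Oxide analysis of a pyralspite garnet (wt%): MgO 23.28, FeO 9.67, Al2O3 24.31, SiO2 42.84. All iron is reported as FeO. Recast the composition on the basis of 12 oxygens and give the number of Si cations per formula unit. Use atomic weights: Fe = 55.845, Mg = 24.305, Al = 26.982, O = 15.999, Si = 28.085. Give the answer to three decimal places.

2.998 Si apfu

MgO: 23.28/40.304 = 0.57761 mol → 0.57761 mol Mg, 0.57761 mol O.
FeO: 9.67/71.844 = 0.13460 mol → 0.13460 mol Fe, 0.13460 mol O.
Al2O3: 24.31/101.961 = 0.23842 mol → 0.47684 mol Al, 0.71526 mol O.
SiO2: 42.84/60.083 = 0.71301 mol → 0.71301 mol Si, 1.42602 mol O.
Total oxygen = 2.85349 mol. Normalization factor = 12/2.85349 = 4.20538.
Si per 12 O = 0.71301 × 4.20538 = 2.998.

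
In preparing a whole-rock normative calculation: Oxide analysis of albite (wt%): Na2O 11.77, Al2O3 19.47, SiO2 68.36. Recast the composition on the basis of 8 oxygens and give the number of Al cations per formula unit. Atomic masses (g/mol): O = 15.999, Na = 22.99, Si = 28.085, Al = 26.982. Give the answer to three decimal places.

Na2O (M=61.979): mol = 0.18990; Na = 0.37980, O = 0.18990.
Al2O3 (M=101.961): mol = 0.19096; Al = 0.38192, O = 0.57288.
SiO2 (M=60.083): mol = 1.13776; Si = 1.13776, O = 2.27552.
ΣO = 3.03830; factor = 8/ΣO = 2.63305.
Al apfu = 0.38192 × 2.63305 = 1.006.

1.006 Al apfu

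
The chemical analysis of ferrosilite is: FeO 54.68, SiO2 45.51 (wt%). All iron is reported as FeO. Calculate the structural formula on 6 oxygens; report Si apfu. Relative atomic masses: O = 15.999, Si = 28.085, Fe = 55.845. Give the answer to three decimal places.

FeO: 54.68/71.844 = 0.76109 mol → 0.76109 mol Fe, 0.76109 mol O.
SiO2: 45.51/60.083 = 0.75745 mol → 0.75745 mol Si, 1.51490 mol O.
Total oxygen = 2.27599 mol. Normalization factor = 6/2.27599 = 2.63622.
Si per 6 O = 0.75745 × 2.63622 = 1.997.

1.997 Si apfu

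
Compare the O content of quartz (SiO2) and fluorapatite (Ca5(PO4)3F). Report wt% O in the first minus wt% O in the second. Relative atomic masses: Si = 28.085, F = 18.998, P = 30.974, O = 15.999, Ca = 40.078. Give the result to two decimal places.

M(SiO2) = 60.083 g/mol, so wt% O = 31.998/60.083 × 100 = 53.26%.
M(Ca5(PO4)3F) = 504.298 g/mol, so wt% O = 191.988/504.298 × 100 = 38.07%.
53.26 − 38.07 = 15.19 pp.

15.19 percentage points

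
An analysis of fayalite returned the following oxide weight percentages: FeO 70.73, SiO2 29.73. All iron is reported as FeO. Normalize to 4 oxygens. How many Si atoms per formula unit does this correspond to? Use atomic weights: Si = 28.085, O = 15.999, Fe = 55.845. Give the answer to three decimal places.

FeO: 70.73/71.844 = 0.98449 mol → 0.98449 mol Fe, 0.98449 mol O.
SiO2: 29.73/60.083 = 0.49482 mol → 0.49482 mol Si, 0.98964 mol O.
Total oxygen = 1.97413 mol. Normalization factor = 4/1.97413 = 2.02621.
Si per 4 O = 0.49482 × 2.02621 = 1.003.

1.003 Si apfu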